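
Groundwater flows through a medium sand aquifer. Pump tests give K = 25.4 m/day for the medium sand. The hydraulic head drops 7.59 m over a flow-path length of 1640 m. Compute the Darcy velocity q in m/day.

0.118

Hydraulic gradient i = Δh / L = 7.59 / 1640 = 0.004628.
Specific discharge q = K · i = 25.40 × 0.004628 = 0.1176 m/day.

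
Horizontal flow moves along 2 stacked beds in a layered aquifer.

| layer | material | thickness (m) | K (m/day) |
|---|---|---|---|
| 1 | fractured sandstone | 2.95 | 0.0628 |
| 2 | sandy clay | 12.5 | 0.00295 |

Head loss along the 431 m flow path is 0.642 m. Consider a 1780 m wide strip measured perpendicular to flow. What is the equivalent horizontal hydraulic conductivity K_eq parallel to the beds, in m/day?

0.0144

Flow is parallel to layering, so each bed carries its own Darcy discharge and the transmissivities add.
Σ(K_i·b_i) = 0.0628×2.95 + 0.00295×12.5 = 0.2221 m²/day.
Total thickness b = 15.45 m, so K_eq = Σ(K_i·b_i)/b = 0.01438 m/day.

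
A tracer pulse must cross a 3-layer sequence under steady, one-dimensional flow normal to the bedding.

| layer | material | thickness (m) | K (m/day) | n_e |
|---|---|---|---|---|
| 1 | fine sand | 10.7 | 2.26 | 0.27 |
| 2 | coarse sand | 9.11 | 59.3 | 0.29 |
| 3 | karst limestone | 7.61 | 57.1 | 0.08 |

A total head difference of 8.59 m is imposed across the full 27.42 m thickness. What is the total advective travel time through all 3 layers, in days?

3.59

With flow normal to the layers, continuity requires the same specific discharge q through every layer.
Σ(b_i/K_i) = 10.7/2.26 + 9.11/59.3 + 7.61/57.1 = 5.021 d.
q = Δh / Σ(b_i/K_i) = 8.59 / 5.021 = 1.711 m/day.
In each layer the seepage velocity is v_i = q/n_i, so the layer transit time is t_i = b_i·n_i / q:
  layer 1 (fine sand): t_1 = 10.7 × 0.27 / 1.711 = 1.689 d
  layer 2 (coarse sand): t_2 = 9.11 × 0.29 / 1.711 = 1.544 d
  layer 3 (karst limestone): t_3 = 7.61 × 0.08 / 1.711 = 0.3559 d
Total t = Σ t_i = 3.589 days.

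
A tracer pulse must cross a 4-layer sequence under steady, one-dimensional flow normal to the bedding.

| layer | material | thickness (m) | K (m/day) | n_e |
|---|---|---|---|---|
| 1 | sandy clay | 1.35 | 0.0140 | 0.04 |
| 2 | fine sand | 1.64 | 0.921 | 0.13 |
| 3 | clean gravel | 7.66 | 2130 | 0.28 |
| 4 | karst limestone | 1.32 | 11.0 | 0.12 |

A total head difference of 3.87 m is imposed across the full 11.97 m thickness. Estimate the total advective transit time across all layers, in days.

65.3

With flow normal to the layers, continuity requires the same specific discharge q through every layer.
Σ(b_i/K_i) = 1.35/0.0140 + 1.64/0.921 + 7.66/2130 + 1.32/11.0 = 98.33 d.
q = Δh / Σ(b_i/K_i) = 3.87 / 98.33 = 0.03936 m/day.
In each layer the seepage velocity is v_i = q/n_i, so the layer transit time is t_i = b_i·n_i / q:
  layer 1 (sandy clay): t_1 = 1.35 × 0.04 / 0.03936 = 1.372 d
  layer 2 (fine sand): t_2 = 1.64 × 0.13 / 0.03936 = 5.417 d
  layer 3 (clean gravel): t_3 = 7.66 × 0.28 / 0.03936 = 54.50 d
  layer 4 (karst limestone): t_4 = 1.32 × 0.12 / 0.03936 = 4.025 d
Total t = Σ t_i = 65.31 days.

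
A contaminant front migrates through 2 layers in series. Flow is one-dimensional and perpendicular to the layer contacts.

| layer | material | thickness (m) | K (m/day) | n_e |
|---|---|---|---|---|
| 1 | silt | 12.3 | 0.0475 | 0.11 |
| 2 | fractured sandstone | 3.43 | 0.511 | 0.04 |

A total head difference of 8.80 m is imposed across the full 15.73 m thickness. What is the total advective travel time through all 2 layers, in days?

45.0

With flow normal to the layers, continuity requires the same specific discharge q through every layer.
Σ(b_i/K_i) = 12.3/0.0475 + 3.43/0.511 = 265.7 d.
q = Δh / Σ(b_i/K_i) = 8.80 / 265.7 = 0.03313 m/day.
In each layer the seepage velocity is v_i = q/n_i, so the layer transit time is t_i = b_i·n_i / q:
  layer 1 (silt): t_1 = 12.3 × 0.11 / 0.03313 = 40.85 d
  layer 2 (fractured sandstone): t_2 = 3.43 × 0.04 / 0.03313 = 4.142 d
Total t = Σ t_i = 44.99 days.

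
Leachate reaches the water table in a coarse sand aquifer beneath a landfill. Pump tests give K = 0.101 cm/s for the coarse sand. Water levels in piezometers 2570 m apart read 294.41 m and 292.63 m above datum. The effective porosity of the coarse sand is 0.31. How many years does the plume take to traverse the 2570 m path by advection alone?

36.1

Convert K: 0.101 cm/s × 864 = 87.26 m/day.
Hydraulic gradient i = (294.41 − 292.63) / 2570 = 1.78 / 2570 = 0.0006926.
Darcy flux q = K · i = 87.26 × 0.0006926 = 0.06044 m/day.
Seepage velocity v = q / n_e = 0.06044 / 0.31 = 0.1950 m/day.
Travel time t = L / v = 2570 / 0.1950 = 13182 days = 36.09 years.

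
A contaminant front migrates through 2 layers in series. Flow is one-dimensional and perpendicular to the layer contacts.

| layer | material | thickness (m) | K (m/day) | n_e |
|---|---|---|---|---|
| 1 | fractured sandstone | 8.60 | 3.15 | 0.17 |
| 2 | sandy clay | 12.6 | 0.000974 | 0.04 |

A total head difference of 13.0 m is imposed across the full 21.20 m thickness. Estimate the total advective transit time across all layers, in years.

5.36

With flow normal to the layers, continuity requires the same specific discharge q through every layer.
Σ(b_i/K_i) = 8.60/3.15 + 12.6/0.000974 = 12939 d.
q = Δh / Σ(b_i/K_i) = 13.0 / 12939 = 0.001005 m/day.
In each layer the seepage velocity is v_i = q/n_i, so the layer transit time is t_i = b_i·n_i / q:
  layer 1 (fractured sandstone): t_1 = 8.60 × 0.17 / 0.001005 = 1455 d
  layer 2 (sandy clay): t_2 = 12.6 × 0.04 / 0.001005 = 501.6 d
Total t = Σ t_i = 1957 days = 5.357 years.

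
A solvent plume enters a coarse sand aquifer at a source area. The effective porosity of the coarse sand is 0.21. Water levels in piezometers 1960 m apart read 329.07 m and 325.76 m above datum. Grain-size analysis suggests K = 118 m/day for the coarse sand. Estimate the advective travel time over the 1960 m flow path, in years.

5.65

Hydraulic gradient i = (329.07 − 325.76) / 1960 = 3.31 / 1960 = 0.001689.
Darcy flux q = K · i = 118.0 × 0.001689 = 0.1993 m/day.
Seepage velocity v = q / n_e = 0.1993 / 0.21 = 0.9489 m/day.
Travel time t = L / v = 1960 / 0.9489 = 2065 days = 5.655 years.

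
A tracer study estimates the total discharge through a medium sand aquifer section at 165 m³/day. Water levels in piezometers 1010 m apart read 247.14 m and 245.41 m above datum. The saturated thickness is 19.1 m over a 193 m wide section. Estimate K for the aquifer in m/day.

Cross-sectional area A = 193 × 19.1 = 3686 m².
Hydraulic gradient i = (247.14 − 245.41) / 1010 = 1.73 / 1010 = 0.001713.
From Q = K·A·i, K = Q / (A·i) = 165 / (3686 × 0.001713) = 26.13 m/day.

26.1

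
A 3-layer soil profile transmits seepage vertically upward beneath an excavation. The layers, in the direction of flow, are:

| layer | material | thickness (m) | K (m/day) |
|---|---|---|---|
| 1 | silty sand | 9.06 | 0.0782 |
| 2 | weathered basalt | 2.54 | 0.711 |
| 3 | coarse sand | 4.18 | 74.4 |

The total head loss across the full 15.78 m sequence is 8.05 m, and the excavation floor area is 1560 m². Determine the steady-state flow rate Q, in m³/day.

105

Flow is perpendicular to layering, so the layers act in series and the equivalent K is the thickness-weighted harmonic mean.
Total thickness L = 9.06 + 2.54 + 4.18 = 15.78 m.
Σ(b_i/K_i) = 9.06/0.0782 + 2.54/0.711 + 4.18/74.4 = 119.5 d.
K_eq = L / Σ(b_i/K_i) = 15.78 / 119.5 = 0.1321 m/day.
Q = K_eq · A · (Δh/L) = 0.1321 × 1560 × (8.05/15.78) = 105.1 m³/day.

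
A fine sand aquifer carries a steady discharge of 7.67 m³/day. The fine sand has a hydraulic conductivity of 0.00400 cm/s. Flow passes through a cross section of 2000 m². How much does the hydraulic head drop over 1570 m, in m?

1.74

Convert K: 0.00400 cm/s × 864 = 3.456 m/day.
From Q = K·A·i, i = Q / (K·A) = 7.67 / (3.456 × 2000) = 0.001110.
Head loss Δh = i · L = 0.001110 × 1570 = 1.742 m.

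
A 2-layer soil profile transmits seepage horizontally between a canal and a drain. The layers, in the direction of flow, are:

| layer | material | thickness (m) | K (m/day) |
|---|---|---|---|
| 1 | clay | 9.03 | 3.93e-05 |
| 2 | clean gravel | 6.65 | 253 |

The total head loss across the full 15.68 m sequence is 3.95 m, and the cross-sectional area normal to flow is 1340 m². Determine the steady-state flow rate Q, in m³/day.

Flow is perpendicular to layering, so the layers act in series and the equivalent K is the thickness-weighted harmonic mean.
Total thickness L = 9.03 + 6.65 = 15.68 m.
Σ(b_i/K_i) = 9.03/3.93e-05 + 6.65/253 = 2.298e+05 d.
K_eq = L / Σ(b_i/K_i) = 15.68 / 2.298e+05 = 6.824e-05 m/day.
Q = K_eq · A · (Δh/L) = 6.824e-05 × 1340 × (3.95/15.68) = 0.02304 m³/day.

0.0230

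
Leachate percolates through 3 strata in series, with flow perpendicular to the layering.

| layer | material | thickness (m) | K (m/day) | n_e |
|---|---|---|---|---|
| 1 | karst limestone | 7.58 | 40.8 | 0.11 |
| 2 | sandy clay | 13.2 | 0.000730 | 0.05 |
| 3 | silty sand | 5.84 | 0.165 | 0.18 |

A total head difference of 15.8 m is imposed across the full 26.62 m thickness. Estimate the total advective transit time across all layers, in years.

With flow normal to the layers, continuity requires the same specific discharge q through every layer.
Σ(b_i/K_i) = 7.58/40.8 + 13.2/0.000730 + 5.84/0.165 = 18118 d.
q = Δh / Σ(b_i/K_i) = 15.8 / 18118 = 0.0008721 m/day.
In each layer the seepage velocity is v_i = q/n_i, so the layer transit time is t_i = b_i·n_i / q:
  layer 1 (karst limestone): t_1 = 7.58 × 0.11 / 0.0008721 = 956.1 d
  layer 2 (sandy clay): t_2 = 13.2 × 0.05 / 0.0008721 = 756.8 d
  layer 3 (silty sand): t_3 = 5.84 × 0.18 / 0.0008721 = 1205 d
Total t = Σ t_i = 2918 days = 7.990 years.

7.99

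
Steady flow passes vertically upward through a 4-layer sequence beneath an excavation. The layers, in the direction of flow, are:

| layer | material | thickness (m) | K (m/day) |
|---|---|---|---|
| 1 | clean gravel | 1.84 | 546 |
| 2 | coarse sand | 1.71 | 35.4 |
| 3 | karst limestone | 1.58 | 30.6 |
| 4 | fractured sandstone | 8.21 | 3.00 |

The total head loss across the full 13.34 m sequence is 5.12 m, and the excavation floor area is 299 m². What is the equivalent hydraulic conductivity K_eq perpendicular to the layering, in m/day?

4.70

Flow is perpendicular to layering, so the layers act in series and the equivalent K is the thickness-weighted harmonic mean.
Total thickness L = 1.84 + 1.71 + 1.58 + 8.21 = 13.34 m.
Σ(b_i/K_i) = 1.84/546 + 1.71/35.4 + 1.58/30.6 + 8.21/3.00 = 2.840 d.
K_eq = L / Σ(b_i/K_i) = 13.34 / 2.840 = 4.697 m/day.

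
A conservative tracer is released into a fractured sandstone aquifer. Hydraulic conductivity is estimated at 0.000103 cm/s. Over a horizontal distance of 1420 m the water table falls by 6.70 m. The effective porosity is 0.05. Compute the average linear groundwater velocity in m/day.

0.00840

Convert K: 0.000103 cm/s × 864 = 0.08899 m/day.
Hydraulic gradient i = Δh / L = 6.70 / 1420 = 0.004718.
Darcy flux q = K · i = 0.08899 × 0.004718 = 0.0004199 m/day.
Seepage velocity v = q / n_e = 0.0004199 / 0.05 = 0.008398 m/day.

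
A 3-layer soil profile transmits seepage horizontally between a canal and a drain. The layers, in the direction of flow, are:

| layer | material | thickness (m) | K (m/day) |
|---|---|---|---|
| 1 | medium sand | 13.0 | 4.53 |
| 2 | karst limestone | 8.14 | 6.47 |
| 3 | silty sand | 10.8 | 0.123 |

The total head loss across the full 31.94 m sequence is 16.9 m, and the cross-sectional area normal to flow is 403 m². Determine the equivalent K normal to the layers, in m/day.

Flow is perpendicular to layering, so the layers act in series and the equivalent K is the thickness-weighted harmonic mean.
Total thickness L = 13.0 + 8.14 + 10.8 = 31.94 m.
Σ(b_i/K_i) = 13.0/4.53 + 8.14/6.47 + 10.8/0.123 = 91.93 d.
K_eq = L / Σ(b_i/K_i) = 31.94 / 91.93 = 0.3474 m/day.

0.347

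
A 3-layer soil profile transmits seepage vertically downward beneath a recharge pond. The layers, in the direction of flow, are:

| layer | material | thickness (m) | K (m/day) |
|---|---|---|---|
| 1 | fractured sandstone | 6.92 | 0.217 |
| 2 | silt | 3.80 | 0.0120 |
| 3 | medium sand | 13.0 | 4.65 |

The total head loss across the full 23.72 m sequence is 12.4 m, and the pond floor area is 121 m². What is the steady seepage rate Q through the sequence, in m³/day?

4.27

Flow is perpendicular to layering, so the layers act in series and the equivalent K is the thickness-weighted harmonic mean.
Total thickness L = 6.92 + 3.80 + 13.0 = 23.72 m.
Σ(b_i/K_i) = 6.92/0.217 + 3.80/0.0120 + 13.0/4.65 = 351.4 d.
K_eq = L / Σ(b_i/K_i) = 23.72 / 351.4 = 0.06751 m/day.
Q = K_eq · A · (Δh/L) = 0.06751 × 121 × (12.4/23.72) = 4.270 m³/day.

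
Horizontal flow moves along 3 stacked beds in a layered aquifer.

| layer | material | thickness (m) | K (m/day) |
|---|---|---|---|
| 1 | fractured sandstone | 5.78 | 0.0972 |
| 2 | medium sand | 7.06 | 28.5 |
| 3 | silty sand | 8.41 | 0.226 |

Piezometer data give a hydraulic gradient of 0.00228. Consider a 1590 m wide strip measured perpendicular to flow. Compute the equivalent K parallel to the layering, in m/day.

Flow is parallel to layering, so each bed carries its own Darcy discharge and the transmissivities add.
Σ(K_i·b_i) = 0.0972×5.78 + 28.5×7.06 + 0.226×8.41 = 203.7 m²/day.
Total thickness b = 21.25 m, so K_eq = Σ(K_i·b_i)/b = 9.585 m/day.

9.58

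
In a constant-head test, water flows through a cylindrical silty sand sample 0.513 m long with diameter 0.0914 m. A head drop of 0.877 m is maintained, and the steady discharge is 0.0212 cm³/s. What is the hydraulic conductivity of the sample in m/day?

0.163

Cross-sectional area A = π·(d/2)² = π × (0.0914/2)² = 0.006561 m².
Convert discharge: 0.0212 cm³/s = 2.120e-08 m³/s.
Darcy's law rearranged: K = Q·L / (A·Δh) = 2.120e-08 × 0.513 / (0.006561 × 0.877) = 1.890e-06 m/s = 0.1633 m/day.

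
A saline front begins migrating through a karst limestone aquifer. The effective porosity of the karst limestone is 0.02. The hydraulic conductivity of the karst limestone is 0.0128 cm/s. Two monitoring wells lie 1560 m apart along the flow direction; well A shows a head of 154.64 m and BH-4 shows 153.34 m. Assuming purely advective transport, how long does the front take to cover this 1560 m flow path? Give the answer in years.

Convert K: 0.0128 cm/s × 864 = 11.06 m/day.
Hydraulic gradient i = (154.64 − 153.34) / 1560 = 1.3 / 1560 = 0.0008333.
Darcy flux q = K · i = 11.06 × 0.0008333 = 0.009216 m/day.
Seepage velocity v = q / n_e = 0.009216 / 0.02 = 0.4608 m/day.
Travel time t = L / v = 1560 / 0.4608 = 3385 days = 9.269 years.

9.27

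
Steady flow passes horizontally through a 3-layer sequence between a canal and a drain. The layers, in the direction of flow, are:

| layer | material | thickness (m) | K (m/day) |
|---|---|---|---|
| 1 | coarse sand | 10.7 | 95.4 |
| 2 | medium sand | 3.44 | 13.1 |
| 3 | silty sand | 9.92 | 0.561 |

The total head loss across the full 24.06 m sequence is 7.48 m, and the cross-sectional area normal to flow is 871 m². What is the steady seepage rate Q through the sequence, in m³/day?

Flow is perpendicular to layering, so the layers act in series and the equivalent K is the thickness-weighted harmonic mean.
Total thickness L = 10.7 + 3.44 + 9.92 = 24.06 m.
Σ(b_i/K_i) = 10.7/95.4 + 3.44/13.1 + 9.92/0.561 = 18.06 d.
K_eq = L / Σ(b_i/K_i) = 24.06 / 18.06 = 1.332 m/day.
Q = K_eq · A · (Δh/L) = 1.332 × 871 × (7.48/24.06) = 360.8 m³/day.

361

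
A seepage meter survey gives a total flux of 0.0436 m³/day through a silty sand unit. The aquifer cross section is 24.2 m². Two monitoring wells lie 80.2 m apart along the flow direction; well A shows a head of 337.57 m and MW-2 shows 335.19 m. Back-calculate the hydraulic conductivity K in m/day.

Hydraulic gradient i = (337.57 − 335.19) / 80.2 = 2.38 / 80.2 = 0.02968.
From Q = K·A·i, K = Q / (A·i) = 0.0436 / (24.20 × 0.02968) = 0.06071 m/day.

0.0607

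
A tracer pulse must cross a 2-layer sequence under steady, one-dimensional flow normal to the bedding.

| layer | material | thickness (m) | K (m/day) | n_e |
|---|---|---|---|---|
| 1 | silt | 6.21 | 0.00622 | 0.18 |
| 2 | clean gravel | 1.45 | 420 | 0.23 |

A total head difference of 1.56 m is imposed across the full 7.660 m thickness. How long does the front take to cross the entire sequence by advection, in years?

2.54

With flow normal to the layers, continuity requires the same specific discharge q through every layer.
Σ(b_i/K_i) = 6.21/0.00622 + 1.45/420 = 998.4 d.
q = Δh / Σ(b_i/K_i) = 1.56 / 998.4 = 0.001563 m/day.
In each layer the seepage velocity is v_i = q/n_i, so the layer transit time is t_i = b_i·n_i / q:
  layer 1 (silt): t_1 = 6.21 × 0.18 / 0.001563 = 715.4 d
  layer 2 (clean gravel): t_2 = 1.45 × 0.23 / 0.001563 = 213.4 d
Total t = Σ t_i = 928.8 days = 2.543 years.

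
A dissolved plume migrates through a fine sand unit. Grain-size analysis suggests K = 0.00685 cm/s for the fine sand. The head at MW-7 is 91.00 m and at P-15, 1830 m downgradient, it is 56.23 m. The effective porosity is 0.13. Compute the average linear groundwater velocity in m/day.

0.865

Convert K: 0.00685 cm/s × 864 = 5.918 m/day.
Hydraulic gradient i = (91.00 − 56.23) / 1830 = 34.77 / 1830 = 0.01900.
Darcy flux q = K · i = 5.918 × 0.01900 = 0.1124 m/day.
Seepage velocity v = q / n_e = 0.1124 / 0.13 = 0.8650 m/day.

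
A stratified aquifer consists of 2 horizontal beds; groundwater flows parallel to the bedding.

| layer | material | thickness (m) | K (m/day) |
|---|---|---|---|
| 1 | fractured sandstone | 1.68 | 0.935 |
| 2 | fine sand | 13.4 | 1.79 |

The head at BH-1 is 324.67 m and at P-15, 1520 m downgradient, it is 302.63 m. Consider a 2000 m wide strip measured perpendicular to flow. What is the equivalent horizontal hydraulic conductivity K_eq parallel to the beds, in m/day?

Flow is parallel to layering, so each bed carries its own Darcy discharge and the transmissivities add.
Σ(K_i·b_i) = 0.935×1.68 + 1.79×13.4 = 25.56 m²/day.
Total thickness b = 15.08 m, so K_eq = Σ(K_i·b_i)/b = 1.695 m/day.

1.69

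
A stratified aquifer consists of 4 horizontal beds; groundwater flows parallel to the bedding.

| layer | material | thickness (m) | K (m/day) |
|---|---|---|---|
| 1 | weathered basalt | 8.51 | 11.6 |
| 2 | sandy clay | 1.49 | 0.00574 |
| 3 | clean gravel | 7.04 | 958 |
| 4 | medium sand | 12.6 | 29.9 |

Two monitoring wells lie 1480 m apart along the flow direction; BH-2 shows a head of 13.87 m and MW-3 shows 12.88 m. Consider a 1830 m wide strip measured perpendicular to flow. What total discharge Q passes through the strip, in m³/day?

Flow is parallel to layering, so each bed carries its own Darcy discharge and the transmissivities add.
Σ(K_i·b_i) = 11.6×8.51 + 0.00574×1.49 + 958×7.04 + 29.9×12.6 = 7220 m²/day.
Hydraulic gradient i = (13.87 − 12.88) / 1480 = 0.99 / 1480 = 0.0006689.
Q = Σ(K_i·b_i) · W · i = 7220 × 1830 × 0.0006689 = 8838 m³/day.

8840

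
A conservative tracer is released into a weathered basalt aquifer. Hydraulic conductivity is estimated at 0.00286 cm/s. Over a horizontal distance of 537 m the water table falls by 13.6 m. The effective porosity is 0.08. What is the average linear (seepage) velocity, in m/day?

Convert K: 0.00286 cm/s × 864 = 2.471 m/day.
Hydraulic gradient i = Δh / L = 13.6 / 537 = 0.02533.
Darcy flux q = K · i = 2.471 × 0.02533 = 0.06258 m/day.
Seepage velocity v = q / n_e = 0.06258 / 0.08 = 0.7823 m/day.

0.782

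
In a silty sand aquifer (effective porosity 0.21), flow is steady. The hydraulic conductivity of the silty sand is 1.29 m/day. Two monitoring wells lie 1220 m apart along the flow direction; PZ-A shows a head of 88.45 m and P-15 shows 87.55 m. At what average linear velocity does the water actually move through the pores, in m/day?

Hydraulic gradient i = (88.45 − 87.55) / 1220 = 0.9 / 1220 = 0.0007377.
Darcy flux q = K · i = 1.290 × 0.0007377 = 0.0009516 m/day.
Seepage velocity v = q / n_e = 0.0009516 / 0.21 = 0.004532 m/day.

0.00453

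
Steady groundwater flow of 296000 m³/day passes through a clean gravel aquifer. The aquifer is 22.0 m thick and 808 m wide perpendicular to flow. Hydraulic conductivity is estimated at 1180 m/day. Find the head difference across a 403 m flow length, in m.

Cross-sectional area A = 808 × 22.0 = 17776 m².
From Q = K·A·i, i = Q / (K·A) = 296000 / (1180 × 17776) = 0.01411.
Head loss Δh = i · L = 0.01411 × 403 = 5.687 m.

5.69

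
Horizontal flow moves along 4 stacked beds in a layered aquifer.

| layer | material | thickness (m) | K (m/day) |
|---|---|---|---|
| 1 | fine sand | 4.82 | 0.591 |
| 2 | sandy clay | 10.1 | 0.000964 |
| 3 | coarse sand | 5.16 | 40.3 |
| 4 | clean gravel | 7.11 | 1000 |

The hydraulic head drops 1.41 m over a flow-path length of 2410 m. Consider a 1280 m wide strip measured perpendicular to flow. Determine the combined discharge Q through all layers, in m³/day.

Flow is parallel to layering, so each bed carries its own Darcy discharge and the transmissivities add.
Σ(K_i·b_i) = 0.591×4.82 + 0.000964×10.1 + 40.3×5.16 + 1000×7.11 = 7321 m²/day.
Hydraulic gradient i = Δh / L = 1.41 / 2410 = 0.0005851.
Q = Σ(K_i·b_i) · W · i = 7321 × 1280 × 0.0005851 = 5482 m³/day.

5480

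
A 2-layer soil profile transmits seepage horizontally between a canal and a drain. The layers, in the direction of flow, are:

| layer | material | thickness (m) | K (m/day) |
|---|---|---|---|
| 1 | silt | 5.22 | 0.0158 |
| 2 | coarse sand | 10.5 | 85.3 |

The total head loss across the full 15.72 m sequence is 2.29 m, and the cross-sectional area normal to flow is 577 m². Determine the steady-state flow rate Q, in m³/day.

Flow is perpendicular to layering, so the layers act in series and the equivalent K is the thickness-weighted harmonic mean.
Total thickness L = 5.22 + 10.5 = 15.72 m.
Σ(b_i/K_i) = 5.22/0.0158 + 10.5/85.3 = 330.5 d.
K_eq = L / Σ(b_i/K_i) = 15.72 / 330.5 = 0.04756 m/day.
Q = K_eq · A · (Δh/L) = 0.04756 × 577 × (2.29/15.72) = 3.998 m³/day.

4.00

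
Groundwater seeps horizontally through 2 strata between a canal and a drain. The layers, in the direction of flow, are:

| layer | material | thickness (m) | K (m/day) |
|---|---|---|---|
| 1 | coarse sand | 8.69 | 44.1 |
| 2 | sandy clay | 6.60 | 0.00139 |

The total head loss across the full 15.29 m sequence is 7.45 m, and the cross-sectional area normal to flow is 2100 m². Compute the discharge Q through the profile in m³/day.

3.29

Flow is perpendicular to layering, so the layers act in series and the equivalent K is the thickness-weighted harmonic mean.
Total thickness L = 8.69 + 6.60 = 15.29 m.
Σ(b_i/K_i) = 8.69/44.1 + 6.60/0.00139 = 4748 d.
K_eq = L / Σ(b_i/K_i) = 15.29 / 4748 = 0.003220 m/day.
Q = K_eq · A · (Δh/L) = 0.003220 × 2100 × (7.45/15.29) = 3.295 m³/day.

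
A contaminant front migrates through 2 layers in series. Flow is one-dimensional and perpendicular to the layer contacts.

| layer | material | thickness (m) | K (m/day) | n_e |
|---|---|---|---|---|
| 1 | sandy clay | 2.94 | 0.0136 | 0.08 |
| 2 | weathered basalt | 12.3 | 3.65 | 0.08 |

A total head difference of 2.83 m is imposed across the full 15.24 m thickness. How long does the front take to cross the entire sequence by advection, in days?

94.6

With flow normal to the layers, continuity requires the same specific discharge q through every layer.
Σ(b_i/K_i) = 2.94/0.0136 + 12.3/3.65 = 219.5 d.
q = Δh / Σ(b_i/K_i) = 2.83 / 219.5 = 0.01289 m/day.
In each layer the seepage velocity is v_i = q/n_i, so the layer transit time is t_i = b_i·n_i / q:
  layer 1 (sandy clay): t_1 = 2.94 × 0.08 / 0.01289 = 18.25 d
  layer 2 (weathered basalt): t_2 = 12.3 × 0.08 / 0.01289 = 76.34 d
Total t = Σ t_i = 94.58 days.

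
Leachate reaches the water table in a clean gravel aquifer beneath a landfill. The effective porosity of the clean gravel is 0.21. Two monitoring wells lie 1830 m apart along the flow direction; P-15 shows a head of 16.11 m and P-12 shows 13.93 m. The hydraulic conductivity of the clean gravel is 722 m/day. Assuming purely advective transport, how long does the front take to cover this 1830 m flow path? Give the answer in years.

Hydraulic gradient i = (16.11 − 13.93) / 1830 = 2.18 / 1830 = 0.001191.
Darcy flux q = K · i = 722.0 × 0.001191 = 0.8601 m/day.
Seepage velocity v = q / n_e = 0.8601 / 0.21 = 4.096 m/day.
Travel time t = L / v = 1830 / 4.096 = 446.8 days = 1.223 years.

1.22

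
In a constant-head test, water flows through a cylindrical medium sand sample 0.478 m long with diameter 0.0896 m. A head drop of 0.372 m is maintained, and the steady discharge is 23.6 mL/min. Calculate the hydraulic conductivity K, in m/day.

6.93

Cross-sectional area A = π·(d/2)² = π × (0.0896/2)² = 0.006305 m².
Convert discharge: 23.6 mL/min = 3.933e-07 m³/s.
Darcy's law rearranged: K = Q·L / (A·Δh) = 3.933e-07 × 0.478 / (0.006305 × 0.372) = 8.016e-05 m/s = 6.926 m/day.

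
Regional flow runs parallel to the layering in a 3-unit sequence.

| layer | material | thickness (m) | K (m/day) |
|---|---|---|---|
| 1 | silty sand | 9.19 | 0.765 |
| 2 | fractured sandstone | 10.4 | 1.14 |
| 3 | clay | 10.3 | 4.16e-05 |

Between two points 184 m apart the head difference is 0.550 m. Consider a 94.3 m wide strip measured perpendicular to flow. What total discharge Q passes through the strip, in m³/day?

Flow is parallel to layering, so each bed carries its own Darcy discharge and the transmissivities add.
Σ(K_i·b_i) = 0.765×9.19 + 1.14×10.4 + 4.16e-05×10.3 = 18.89 m²/day.
Hydraulic gradient i = Δh / L = 0.550 / 184 = 0.002989.
Q = Σ(K_i·b_i) · W · i = 18.89 × 94.3 × 0.002989 = 5.324 m³/day.

5.32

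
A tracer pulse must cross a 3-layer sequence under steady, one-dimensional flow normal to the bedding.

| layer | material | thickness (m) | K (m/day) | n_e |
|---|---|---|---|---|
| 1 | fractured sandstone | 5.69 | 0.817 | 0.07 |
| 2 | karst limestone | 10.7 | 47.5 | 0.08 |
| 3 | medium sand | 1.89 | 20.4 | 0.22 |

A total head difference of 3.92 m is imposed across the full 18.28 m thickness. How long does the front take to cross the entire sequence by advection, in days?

With flow normal to the layers, continuity requires the same specific discharge q through every layer.
Σ(b_i/K_i) = 5.69/0.817 + 10.7/47.5 + 1.89/20.4 = 7.282 d.
q = Δh / Σ(b_i/K_i) = 3.92 / 7.282 = 0.5383 m/day.
In each layer the seepage velocity is v_i = q/n_i, so the layer transit time is t_i = b_i·n_i / q:
  layer 1 (fractured sandstone): t_1 = 5.69 × 0.07 / 0.5383 = 0.7399 d
  layer 2 (karst limestone): t_2 = 10.7 × 0.08 / 0.5383 = 1.590 d
  layer 3 (medium sand): t_3 = 1.89 × 0.22 / 0.5383 = 0.7725 d
Total t = Σ t_i = 3.103 days.

3.10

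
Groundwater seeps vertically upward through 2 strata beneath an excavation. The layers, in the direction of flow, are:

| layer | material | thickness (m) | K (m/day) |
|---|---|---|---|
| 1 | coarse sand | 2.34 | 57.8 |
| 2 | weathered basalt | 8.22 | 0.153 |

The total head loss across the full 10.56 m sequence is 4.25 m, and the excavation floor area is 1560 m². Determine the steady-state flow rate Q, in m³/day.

123

Flow is perpendicular to layering, so the layers act in series and the equivalent K is the thickness-weighted harmonic mean.
Total thickness L = 2.34 + 8.22 = 10.56 m.
Σ(b_i/K_i) = 2.34/57.8 + 8.22/0.153 = 53.77 d.
K_eq = L / Σ(b_i/K_i) = 10.56 / 53.77 = 0.1964 m/day.
Q = K_eq · A · (Δh/L) = 0.1964 × 1560 × (4.25/10.56) = 123.3 m³/day.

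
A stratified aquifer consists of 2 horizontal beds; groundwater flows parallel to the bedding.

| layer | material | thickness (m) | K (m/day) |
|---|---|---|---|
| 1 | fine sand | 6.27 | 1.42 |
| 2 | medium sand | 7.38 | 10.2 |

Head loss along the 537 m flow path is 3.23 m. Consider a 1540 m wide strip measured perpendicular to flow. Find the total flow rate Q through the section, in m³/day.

780

Flow is parallel to layering, so each bed carries its own Darcy discharge and the transmissivities add.
Σ(K_i·b_i) = 1.42×6.27 + 10.2×7.38 = 84.18 m²/day.
Hydraulic gradient i = Δh / L = 3.23 / 537 = 0.006015.
Q = Σ(K_i·b_i) · W · i = 84.18 × 1540 × 0.006015 = 779.7 m³/day.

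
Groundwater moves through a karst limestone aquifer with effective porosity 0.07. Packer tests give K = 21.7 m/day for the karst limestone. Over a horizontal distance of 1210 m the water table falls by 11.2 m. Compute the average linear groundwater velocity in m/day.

Hydraulic gradient i = Δh / L = 11.2 / 1210 = 0.009256.
Darcy flux q = K · i = 21.70 × 0.009256 = 0.2009 m/day.
Seepage velocity v = q / n_e = 0.2009 / 0.07 = 2.869 m/day.

2.87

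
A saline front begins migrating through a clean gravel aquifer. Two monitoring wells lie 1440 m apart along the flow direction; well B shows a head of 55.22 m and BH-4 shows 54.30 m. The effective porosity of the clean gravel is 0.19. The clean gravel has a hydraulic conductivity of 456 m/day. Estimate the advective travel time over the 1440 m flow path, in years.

2.57

Hydraulic gradient i = (55.22 − 54.30) / 1440 = 0.92 / 1440 = 0.0006389.
Darcy flux q = K · i = 456.0 × 0.0006389 = 0.2913 m/day.
Seepage velocity v = q / n_e = 0.2913 / 0.19 = 1.533 m/day.
Travel time t = L / v = 1440 / 1.533 = 939.1 days = 2.571 years.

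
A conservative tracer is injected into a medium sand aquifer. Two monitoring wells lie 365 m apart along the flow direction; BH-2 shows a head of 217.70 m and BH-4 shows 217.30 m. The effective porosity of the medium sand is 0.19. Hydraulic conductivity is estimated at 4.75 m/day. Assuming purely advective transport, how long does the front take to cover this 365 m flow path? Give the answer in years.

Hydraulic gradient i = (217.70 − 217.30) / 365 = 0.4 / 365 = 0.001096.
Darcy flux q = K · i = 4.750 × 0.001096 = 0.005205 m/day.
Seepage velocity v = q / n_e = 0.005205 / 0.19 = 0.02740 m/day.
Travel time t = L / v = 365 / 0.02740 = 13322 days = 36.48 years.

36.5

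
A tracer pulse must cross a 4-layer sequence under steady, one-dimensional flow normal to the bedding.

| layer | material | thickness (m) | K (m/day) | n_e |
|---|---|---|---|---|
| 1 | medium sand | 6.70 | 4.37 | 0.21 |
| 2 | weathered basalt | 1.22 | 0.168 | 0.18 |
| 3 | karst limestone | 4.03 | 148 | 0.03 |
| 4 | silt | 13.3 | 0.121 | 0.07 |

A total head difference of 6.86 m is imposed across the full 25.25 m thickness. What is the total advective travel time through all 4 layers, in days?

With flow normal to the layers, continuity requires the same specific discharge q through every layer.
Σ(b_i/K_i) = 6.70/4.37 + 1.22/0.168 + 4.03/148 + 13.3/0.121 = 118.7 d.
q = Δh / Σ(b_i/K_i) = 6.86 / 118.7 = 0.05777 m/day.
In each layer the seepage velocity is v_i = q/n_i, so the layer transit time is t_i = b_i·n_i / q:
  layer 1 (medium sand): t_1 = 6.70 × 0.21 / 0.05777 = 24.35 d
  layer 2 (weathered basalt): t_2 = 1.22 × 0.18 / 0.05777 = 3.801 d
  layer 3 (karst limestone): t_3 = 4.03 × 0.03 / 0.05777 = 2.093 d
  layer 4 (silt): t_4 = 13.3 × 0.07 / 0.05777 = 16.11 d
Total t = Σ t_i = 46.36 days.

46.4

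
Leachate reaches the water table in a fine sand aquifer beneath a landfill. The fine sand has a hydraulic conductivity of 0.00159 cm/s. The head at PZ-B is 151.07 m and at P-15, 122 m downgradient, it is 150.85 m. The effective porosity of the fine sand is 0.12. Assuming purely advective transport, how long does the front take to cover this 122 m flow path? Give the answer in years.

16.2

Convert K: 0.00159 cm/s × 864 = 1.374 m/day.
Hydraulic gradient i = (151.07 − 150.85) / 122 = 0.22 / 122 = 0.001803.
Darcy flux q = K · i = 1.374 × 0.001803 = 0.002477 m/day.
Seepage velocity v = q / n_e = 0.002477 / 0.12 = 0.02064 m/day.
Travel time t = L / v = 122 / 0.02064 = 5910 days = 16.18 years.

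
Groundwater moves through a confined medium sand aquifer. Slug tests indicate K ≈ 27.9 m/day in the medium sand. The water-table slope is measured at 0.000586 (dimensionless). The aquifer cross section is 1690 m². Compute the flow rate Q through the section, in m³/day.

27.6

Hydraulic gradient i = 0.000586.
Darcy's law: Q = K · A · i = 27.90 × 1690 × 0.0005860 = 27.63 m³/day.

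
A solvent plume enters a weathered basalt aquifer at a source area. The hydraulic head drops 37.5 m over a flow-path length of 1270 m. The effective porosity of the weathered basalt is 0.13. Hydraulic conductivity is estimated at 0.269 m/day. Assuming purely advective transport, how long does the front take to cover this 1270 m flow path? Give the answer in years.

56.9

Hydraulic gradient i = Δh / L = 37.5 / 1270 = 0.02953.
Darcy flux q = K · i = 0.2690 × 0.02953 = 0.007943 m/day.
Seepage velocity v = q / n_e = 0.007943 / 0.13 = 0.06110 m/day.
Travel time t = L / v = 1270 / 0.06110 = 20786 days = 56.91 years.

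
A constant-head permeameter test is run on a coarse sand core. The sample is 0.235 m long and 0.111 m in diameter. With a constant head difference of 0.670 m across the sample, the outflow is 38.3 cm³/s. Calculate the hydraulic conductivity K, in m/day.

120

Cross-sectional area A = π·(d/2)² = π × (0.111/2)² = 0.009677 m².
Convert discharge: 38.3 cm³/s = 3.830e-05 m³/s.
Darcy's law rearranged: K = Q·L / (A·Δh) = 3.830e-05 × 0.235 / (0.009677 × 0.670) = 0.001388 m/s = 119.9 m/day.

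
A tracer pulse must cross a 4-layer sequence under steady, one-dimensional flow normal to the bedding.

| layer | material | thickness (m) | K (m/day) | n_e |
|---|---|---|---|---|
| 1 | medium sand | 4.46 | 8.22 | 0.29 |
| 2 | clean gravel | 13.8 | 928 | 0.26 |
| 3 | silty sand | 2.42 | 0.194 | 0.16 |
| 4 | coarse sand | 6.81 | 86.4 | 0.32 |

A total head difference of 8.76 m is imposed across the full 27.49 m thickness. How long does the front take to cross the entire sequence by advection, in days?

With flow normal to the layers, continuity requires the same specific discharge q through every layer.
Σ(b_i/K_i) = 4.46/8.22 + 13.8/928 + 2.42/0.194 + 6.81/86.4 = 13.11 d.
q = Δh / Σ(b_i/K_i) = 8.76 / 13.11 = 0.6682 m/day.
In each layer the seepage velocity is v_i = q/n_i, so the layer transit time is t_i = b_i·n_i / q:
  layer 1 (medium sand): t_1 = 4.46 × 0.29 / 0.6682 = 1.936 d
  layer 2 (clean gravel): t_2 = 13.8 × 0.26 / 0.6682 = 5.370 d
  layer 3 (silty sand): t_3 = 2.42 × 0.16 / 0.6682 = 0.5795 d
  layer 4 (coarse sand): t_4 = 6.81 × 0.32 / 0.6682 = 3.261 d
Total t = Σ t_i = 11.15 days.

11.1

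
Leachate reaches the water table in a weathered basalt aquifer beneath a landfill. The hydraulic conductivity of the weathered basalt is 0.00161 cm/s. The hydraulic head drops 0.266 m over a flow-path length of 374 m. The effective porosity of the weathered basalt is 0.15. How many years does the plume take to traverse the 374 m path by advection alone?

Convert K: 0.00161 cm/s × 864 = 1.391 m/day.
Hydraulic gradient i = Δh / L = 0.266 / 374 = 0.0007112.
Darcy flux q = K · i = 1.391 × 0.0007112 = 0.0009893 m/day.
Seepage velocity v = q / n_e = 0.0009893 / 0.15 = 0.006596 m/day.
Travel time t = L / v = 374 / 0.006596 = 56704 days = 155.2 years.

155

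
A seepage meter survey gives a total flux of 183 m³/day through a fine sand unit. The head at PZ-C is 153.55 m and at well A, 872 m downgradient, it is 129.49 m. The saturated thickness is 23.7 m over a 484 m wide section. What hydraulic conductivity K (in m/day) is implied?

Cross-sectional area A = 484 × 23.7 = 11471 m².
Hydraulic gradient i = (153.55 − 129.49) / 872 = 24.06 / 872 = 0.02759.
From Q = K·A·i, K = Q / (A·i) = 183 / (11471 × 0.02759) = 0.5782 m/day.

0.578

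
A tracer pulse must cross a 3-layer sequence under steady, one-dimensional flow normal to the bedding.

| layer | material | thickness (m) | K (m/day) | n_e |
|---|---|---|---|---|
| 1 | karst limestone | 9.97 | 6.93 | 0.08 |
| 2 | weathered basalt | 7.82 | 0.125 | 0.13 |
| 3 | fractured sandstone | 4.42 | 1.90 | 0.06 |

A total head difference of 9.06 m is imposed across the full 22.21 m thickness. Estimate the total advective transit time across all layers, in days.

15.2

With flow normal to the layers, continuity requires the same specific discharge q through every layer.
Σ(b_i/K_i) = 9.97/6.93 + 7.82/0.125 + 4.42/1.90 = 66.32 d.
q = Δh / Σ(b_i/K_i) = 9.06 / 66.32 = 0.1366 m/day.
In each layer the seepage velocity is v_i = q/n_i, so the layer transit time is t_i = b_i·n_i / q:
  layer 1 (karst limestone): t_1 = 9.97 × 0.08 / 0.1366 = 5.839 d
  layer 2 (weathered basalt): t_2 = 7.82 × 0.13 / 0.1366 = 7.442 d
  layer 3 (fractured sandstone): t_3 = 4.42 × 0.06 / 0.1366 = 1.941 d
Total t = Σ t_i = 15.22 days.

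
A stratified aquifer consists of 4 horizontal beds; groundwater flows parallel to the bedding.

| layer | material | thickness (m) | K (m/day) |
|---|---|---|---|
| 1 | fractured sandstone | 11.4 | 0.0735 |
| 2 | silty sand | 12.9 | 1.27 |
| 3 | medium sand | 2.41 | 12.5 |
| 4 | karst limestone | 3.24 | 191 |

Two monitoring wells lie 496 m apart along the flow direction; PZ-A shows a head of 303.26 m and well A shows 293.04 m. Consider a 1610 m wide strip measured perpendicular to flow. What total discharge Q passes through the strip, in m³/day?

22100

Flow is parallel to layering, so each bed carries its own Darcy discharge and the transmissivities add.
Σ(K_i·b_i) = 0.0735×11.4 + 1.27×12.9 + 12.5×2.41 + 191×3.24 = 666.2 m²/day.
Hydraulic gradient i = (303.26 − 293.04) / 496 = 10.22 / 496 = 0.02060.
Q = Σ(K_i·b_i) · W · i = 666.2 × 1610 × 0.02060 = 22100 m³/day.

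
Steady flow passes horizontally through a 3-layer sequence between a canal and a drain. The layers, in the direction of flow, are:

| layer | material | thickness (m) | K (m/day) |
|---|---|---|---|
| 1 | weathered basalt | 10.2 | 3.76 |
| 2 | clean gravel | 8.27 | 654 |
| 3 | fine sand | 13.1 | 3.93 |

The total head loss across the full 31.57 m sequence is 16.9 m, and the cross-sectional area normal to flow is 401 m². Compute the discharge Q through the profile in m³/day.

1120

Flow is perpendicular to layering, so the layers act in series and the equivalent K is the thickness-weighted harmonic mean.
Total thickness L = 10.2 + 8.27 + 13.1 = 31.57 m.
Σ(b_i/K_i) = 10.2/3.76 + 8.27/654 + 13.1/3.93 = 6.059 d.
K_eq = L / Σ(b_i/K_i) = 31.57 / 6.059 = 5.211 m/day.
Q = K_eq · A · (Δh/L) = 5.211 × 401 × (16.9/31.57) = 1119 m³/day.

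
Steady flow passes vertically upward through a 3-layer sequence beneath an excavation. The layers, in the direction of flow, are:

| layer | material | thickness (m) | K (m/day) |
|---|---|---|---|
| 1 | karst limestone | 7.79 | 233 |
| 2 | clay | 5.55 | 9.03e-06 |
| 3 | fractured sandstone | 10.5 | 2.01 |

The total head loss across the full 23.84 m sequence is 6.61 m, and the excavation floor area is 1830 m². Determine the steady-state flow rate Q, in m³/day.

Flow is perpendicular to layering, so the layers act in series and the equivalent K is the thickness-weighted harmonic mean.
Total thickness L = 7.79 + 5.55 + 10.5 = 23.84 m.
Σ(b_i/K_i) = 7.79/233 + 5.55/9.03e-06 + 10.5/2.01 = 6.146e+05 d.
K_eq = L / Σ(b_i/K_i) = 23.84 / 6.146e+05 = 3.879e-05 m/day.
Q = K_eq · A · (Δh/L) = 3.879e-05 × 1830 × (6.61/23.84) = 0.01968 m³/day.

0.0197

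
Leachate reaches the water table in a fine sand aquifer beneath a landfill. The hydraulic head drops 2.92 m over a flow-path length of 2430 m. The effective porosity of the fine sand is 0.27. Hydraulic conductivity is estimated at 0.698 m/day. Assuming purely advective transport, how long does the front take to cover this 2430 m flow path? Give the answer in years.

Hydraulic gradient i = Δh / L = 2.92 / 2430 = 0.001202.
Darcy flux q = K · i = 0.6980 × 0.001202 = 0.0008387 m/day.
Seepage velocity v = q / n_e = 0.0008387 / 0.27 = 0.003106 m/day.
Travel time t = L / v = 2430 / 0.003106 = 7.822e+05 days = 2142 years.

2140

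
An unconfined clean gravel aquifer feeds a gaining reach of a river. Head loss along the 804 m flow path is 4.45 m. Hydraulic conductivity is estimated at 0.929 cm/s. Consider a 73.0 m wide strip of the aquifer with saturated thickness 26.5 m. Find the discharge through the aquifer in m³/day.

8590

Convert K: 0.929 cm/s × 864 = 802.7 m/day.
Cross-sectional area A = 73.0 × 26.5 = 1934 m².
Hydraulic gradient i = Δh / L = 4.45 / 804 = 0.005535.
Darcy's law: Q = K · A · i = 802.7 × 1934 × 0.005535 = 8594 m³/day.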